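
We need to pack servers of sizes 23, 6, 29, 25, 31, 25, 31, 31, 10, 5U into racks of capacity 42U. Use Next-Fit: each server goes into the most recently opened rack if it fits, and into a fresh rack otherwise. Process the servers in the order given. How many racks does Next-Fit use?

8

Put 23U in rack 1; 19U remain.
Put 6U in rack 1; 13U remain.
Put 29U in rack 2; 13U remain.
Put 25U in rack 3; 17U remain.
Put 31U in rack 4; 11U remain.
Put 25U in rack 5; 17U remain.
Put 31U in rack 6; 11U remain.
Put 31U in rack 7; 11U remain.
Put 10U in rack 7; 1U remain.
Put 5U in rack 8; 37U remain.
Final racks: [23,6] [29] [25] [31] [25] [31] [31,10] [5].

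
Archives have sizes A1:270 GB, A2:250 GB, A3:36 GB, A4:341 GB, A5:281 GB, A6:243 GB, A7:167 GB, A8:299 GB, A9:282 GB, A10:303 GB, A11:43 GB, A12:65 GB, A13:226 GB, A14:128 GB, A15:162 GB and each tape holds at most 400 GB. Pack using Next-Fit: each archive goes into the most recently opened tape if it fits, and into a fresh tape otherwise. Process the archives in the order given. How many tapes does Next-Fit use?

tape 1: place A1 (270 GB), 130 GB left
tape 2: place A2 (250 GB), 150 GB left
tape 2: place A3 (36 GB), 114 GB left
tape 3: place A4 (341 GB), 59 GB left
tape 4: place A5 (281 GB), 119 GB left
tape 5: place A6 (243 GB), 157 GB left
tape 6: place A7 (167 GB), 233 GB left
tape 7: place A8 (299 GB), 101 GB left
tape 8: place A9 (282 GB), 118 GB left
tape 9: place A10 (303 GB), 97 GB left
tape 9: place A11 (43 GB), 54 GB left
tape 10: place A12 (65 GB), 335 GB left
tape 10: place A13 (226 GB), 109 GB left
tape 11: place A14 (128 GB), 272 GB left
tape 11: place A15 (162 GB), 110 GB left

11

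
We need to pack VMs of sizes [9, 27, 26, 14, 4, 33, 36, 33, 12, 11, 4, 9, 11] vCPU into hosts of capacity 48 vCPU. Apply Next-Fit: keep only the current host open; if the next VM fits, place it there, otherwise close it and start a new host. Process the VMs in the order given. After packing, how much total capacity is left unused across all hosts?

9 vCPU → host 1 (remaining 39 vCPU)
27 vCPU → host 1 (remaining 12 vCPU)
26 vCPU → host 2 (remaining 22 vCPU)
14 vCPU → host 2 (remaining 8 vCPU)
4 vCPU → host 2 (remaining 4 vCPU)
33 vCPU → host 3 (remaining 15 vCPU)
36 vCPU → host 4 (remaining 12 vCPU)
33 vCPU → host 5 (remaining 15 vCPU)
12 vCPU → host 5 (remaining 3 vCPU)
11 vCPU → host 6 (remaining 37 vCPU)
4 vCPU → host 6 (remaining 33 vCPU)
9 vCPU → host 6 (remaining 24 vCPU)
11 vCPU → host 6 (remaining 13 vCPU)
6 hosts × 48 vCPU = 288 vCPU; used 229 vCPU; unused 59 vCPU.

59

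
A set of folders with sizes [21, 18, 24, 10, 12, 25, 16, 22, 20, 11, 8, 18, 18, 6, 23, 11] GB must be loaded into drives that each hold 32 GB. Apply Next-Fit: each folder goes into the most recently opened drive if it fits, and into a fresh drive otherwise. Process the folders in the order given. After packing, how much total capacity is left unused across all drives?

121

21 GB → drive 1 (remaining 11 GB)
18 GB → drive 2 (remaining 14 GB)
24 GB → drive 3 (remaining 8 GB)
10 GB → drive 4 (remaining 22 GB)
12 GB → drive 4 (remaining 10 GB)
25 GB → drive 5 (remaining 7 GB)
16 GB → drive 6 (remaining 16 GB)
22 GB → drive 7 (remaining 10 GB)
20 GB → drive 8 (remaining 12 GB)
11 GB → drive 8 (remaining 1 GB)
8 GB → drive 9 (remaining 24 GB)
18 GB → drive 9 (remaining 6 GB)
18 GB → drive 10 (remaining 14 GB)
6 GB → drive 10 (remaining 8 GB)
23 GB → drive 11 (remaining 9 GB)
11 GB → drive 12 (remaining 21 GB)
12 drives × 32 GB = 384 GB; used 263 GB; unused 121 GB.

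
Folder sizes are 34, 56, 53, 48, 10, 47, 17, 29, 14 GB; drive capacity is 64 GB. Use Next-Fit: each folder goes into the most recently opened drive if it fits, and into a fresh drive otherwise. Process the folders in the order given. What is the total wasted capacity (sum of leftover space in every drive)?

76

Put 34 GB in drive 1; 30 GB remain.
Put 56 GB in drive 2; 8 GB remain.
Put 53 GB in drive 3; 11 GB remain.
Put 48 GB in drive 4; 16 GB remain.
Put 10 GB in drive 4; 6 GB remain.
Put 47 GB in drive 5; 17 GB remain.
Put 17 GB in drive 5; 0 GB remain.
Put 29 GB in drive 6; 35 GB remain.
Put 14 GB in drive 6; 21 GB remain.
6 drives × 64 GB = 384 GB; used 308 GB; unused 76 GB.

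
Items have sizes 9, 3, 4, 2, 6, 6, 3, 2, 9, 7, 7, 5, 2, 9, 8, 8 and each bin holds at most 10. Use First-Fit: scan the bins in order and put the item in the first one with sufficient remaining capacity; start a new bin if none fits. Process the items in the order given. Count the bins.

11 bins

bin 1: place 9, 1 left
bin 2: place 3, 7 left
bin 2: place 4, 3 left
bin 2: place 2, 1 left
bin 3: place 6, 4 left
bin 4: place 6, 4 left
bin 3: place 3, 1 left
bin 4: place 2, 2 left
bin 5: place 9, 1 left
bin 6: place 7, 3 left
bin 7: place 7, 3 left
bin 8: place 5, 5 left
bin 4: place 2, 0 left
bin 9: place 9, 1 left
bin 10: place 8, 2 left
bin 11: place 8, 2 left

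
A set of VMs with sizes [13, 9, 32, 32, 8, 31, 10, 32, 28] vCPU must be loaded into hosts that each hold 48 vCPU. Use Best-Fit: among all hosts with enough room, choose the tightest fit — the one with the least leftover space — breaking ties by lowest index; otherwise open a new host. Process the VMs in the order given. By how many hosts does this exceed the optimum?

Best-Fit: [13,9] [32,8] [32,10] [31] [32] [28] → 6 hosts.
Total size 195 vCPU; any packing needs at least ⌈195/48⌉ = 5 hosts.
An optimal packing achieves that bound: [32,13] [32,10] [32,9] [31,8] [28] → 5 hosts.
Excess: 6 − 5 = 1.

1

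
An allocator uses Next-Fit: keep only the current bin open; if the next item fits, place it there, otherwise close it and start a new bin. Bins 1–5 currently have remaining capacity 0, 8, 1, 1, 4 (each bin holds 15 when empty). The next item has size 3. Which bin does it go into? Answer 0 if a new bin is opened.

Next-Fit only looks at bin 5, which has 4 free.
3 fits there.

5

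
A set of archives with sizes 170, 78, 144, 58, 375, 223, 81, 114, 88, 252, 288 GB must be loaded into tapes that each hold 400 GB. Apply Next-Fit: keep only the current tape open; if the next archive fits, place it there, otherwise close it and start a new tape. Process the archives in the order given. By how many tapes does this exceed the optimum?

Next-Fit: [170,78,144] [58] [375] [223,81] [114,88] [252] [288] → 7 tapes.
Total size 1871 GB; any packing needs at least ⌈1871/400⌉ = 5 tapes.
An optimal packing achieves that bound: [375] [288,88] [252,144] [223,170] [114,81,78,58] → 5 tapes.
Excess: 7 − 5 = 2.

2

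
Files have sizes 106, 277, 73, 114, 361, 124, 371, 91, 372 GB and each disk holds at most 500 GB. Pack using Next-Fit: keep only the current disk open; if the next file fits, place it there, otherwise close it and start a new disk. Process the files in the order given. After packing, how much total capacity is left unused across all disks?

111

106 GB → disk 1 (remaining 394 GB)
277 GB → disk 1 (remaining 117 GB)
73 GB → disk 1 (remaining 44 GB)
114 GB → disk 2 (remaining 386 GB)
361 GB → disk 2 (remaining 25 GB)
124 GB → disk 3 (remaining 376 GB)
371 GB → disk 3 (remaining 5 GB)
91 GB → disk 4 (remaining 409 GB)
372 GB → disk 4 (remaining 37 GB)
4 disks × 500 GB = 2000 GB; used 1889 GB; unused 111 GB.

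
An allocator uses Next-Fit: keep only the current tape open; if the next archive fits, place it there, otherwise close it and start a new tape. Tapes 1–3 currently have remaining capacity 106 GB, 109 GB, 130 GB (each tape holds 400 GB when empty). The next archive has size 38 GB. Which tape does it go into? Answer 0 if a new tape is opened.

Next-Fit only looks at tape 3, which has 130 GB free.
38 GB fits there.

3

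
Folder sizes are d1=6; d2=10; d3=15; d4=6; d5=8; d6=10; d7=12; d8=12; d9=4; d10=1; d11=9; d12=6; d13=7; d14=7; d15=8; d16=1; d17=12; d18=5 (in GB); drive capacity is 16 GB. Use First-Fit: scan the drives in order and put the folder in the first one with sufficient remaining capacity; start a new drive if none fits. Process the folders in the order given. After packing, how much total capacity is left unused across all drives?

21

drive 1: place d1 (6 GB), 10 GB left
drive 1: place d2 (10 GB), 0 GB left
drive 2: place d3 (15 GB), 1 GB left
drive 3: place d4 (6 GB), 10 GB left
drive 3: place d5 (8 GB), 2 GB left
drive 4: place d6 (10 GB), 6 GB left
drive 5: place d7 (12 GB), 4 GB left
drive 6: place d8 (12 GB), 4 GB left
drive 4: place d9 (4 GB), 2 GB left
drive 2: place d10 (1 GB), 0 GB left
drive 7: place d11 (9 GB), 7 GB left
drive 7: place d12 (6 GB), 1 GB left
drive 8: place d13 (7 GB), 9 GB left
drive 8: place d14 (7 GB), 2 GB left
drive 9: place d15 (8 GB), 8 GB left
drive 3: place d16 (1 GB), 1 GB left
drive 10: place d17 (12 GB), 4 GB left
drive 9: place d18 (5 GB), 3 GB left
10 drives × 16 GB = 160 GB; used 139 GB; unused 21 GB.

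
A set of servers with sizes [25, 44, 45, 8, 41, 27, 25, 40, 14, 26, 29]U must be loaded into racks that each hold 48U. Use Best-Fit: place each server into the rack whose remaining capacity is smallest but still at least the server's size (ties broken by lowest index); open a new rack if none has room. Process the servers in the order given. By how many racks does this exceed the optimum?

0

Best-Fit: [25,8,14] [44] [45] [41] [27] [25] [40] [26] [29] → 9 racks.
9 servers exceed 24U (half the capacity), and no two of those can share a rack, so at least 9 racks are needed.
So 9 is already optimal.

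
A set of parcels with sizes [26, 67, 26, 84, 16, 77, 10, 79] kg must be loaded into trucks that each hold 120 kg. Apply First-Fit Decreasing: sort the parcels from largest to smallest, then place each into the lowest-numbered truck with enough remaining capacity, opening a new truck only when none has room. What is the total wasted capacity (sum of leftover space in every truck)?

95

Sorted descending: 84, 79, 77, 67, 26, 26, 16, 10.
84 kg → truck 1 (remaining 36 kg)
79 kg → truck 2 (remaining 41 kg)
77 kg → truck 3 (remaining 43 kg)
67 kg → truck 4 (remaining 53 kg)
26 kg → truck 1 (remaining 10 kg)
26 kg → truck 2 (remaining 15 kg)
16 kg → truck 3 (remaining 27 kg)
10 kg → truck 1 (remaining 0 kg)
4 trucks × 120 kg = 480 kg; used 385 kg; unused 95 kg.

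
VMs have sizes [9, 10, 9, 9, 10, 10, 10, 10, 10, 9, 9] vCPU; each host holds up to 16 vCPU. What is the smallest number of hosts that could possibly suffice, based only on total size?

7 hosts

Total size = 9 + 10 + 9 + 9 + 10 + 10 + 10 + 10 + 10 + 9 + 9 = 105 vCPU.
⌈105 / 16⌉ = 7.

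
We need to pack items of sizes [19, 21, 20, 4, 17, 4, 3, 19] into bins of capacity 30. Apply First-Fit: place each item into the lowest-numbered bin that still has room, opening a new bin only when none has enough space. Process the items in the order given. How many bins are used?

5 bins

19 → bin 1 (remaining 11)
21 → bin 2 (remaining 9)
20 → bin 3 (remaining 10)
4 → bin 1 (remaining 7)
17 → bin 4 (remaining 13)
4 → bin 1 (remaining 3)
3 → bin 1 (remaining 0)
19 → bin 5 (remaining 11)
Final bins: [19,4,4,3] [21] [20] [17] [19].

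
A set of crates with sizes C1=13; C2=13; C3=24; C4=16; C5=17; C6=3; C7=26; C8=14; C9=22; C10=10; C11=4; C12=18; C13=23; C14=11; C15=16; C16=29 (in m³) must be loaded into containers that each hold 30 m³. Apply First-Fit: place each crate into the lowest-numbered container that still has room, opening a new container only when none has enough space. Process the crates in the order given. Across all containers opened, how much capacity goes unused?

Put C1 (13 m³) in container 1; 17 m³ remain.
Put C2 (13 m³) in container 1; 4 m³ remain.
Put C3 (24 m³) in container 2; 6 m³ remain.
Put C4 (16 m³) in container 3; 14 m³ remain.
Put C5 (17 m³) in container 4; 13 m³ remain.
Put C6 (3 m³) in container 1; 1 m³ remain.
Put C7 (26 m³) in container 5; 4 m³ remain.
Put C8 (14 m³) in container 3; 0 m³ remain.
Put C9 (22 m³) in container 6; 8 m³ remain.
Put C10 (10 m³) in container 4; 3 m³ remain.
Put C11 (4 m³) in container 2; 2 m³ remain.
Put C12 (18 m³) in container 7; 12 m³ remain.
Put C13 (23 m³) in container 8; 7 m³ remain.
Put C14 (11 m³) in container 7; 1 m³ remain.
Put C15 (16 m³) in container 9; 14 m³ remain.
Put C16 (29 m³) in container 10; 1 m³ remain.
10 containers × 30 m³ = 300 m³; used 259 m³; unused 41 m³.

41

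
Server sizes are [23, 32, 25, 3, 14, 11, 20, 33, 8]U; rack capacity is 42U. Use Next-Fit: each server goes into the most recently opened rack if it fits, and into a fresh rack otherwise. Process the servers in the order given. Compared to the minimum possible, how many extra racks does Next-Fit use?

0

Next-Fit: [23] [32] [25,3,14] [11,20] [33,8] → 5 racks.
Total size 169U; any packing needs at least ⌈169/42⌉ = 5 racks.
So 5 is already optimal.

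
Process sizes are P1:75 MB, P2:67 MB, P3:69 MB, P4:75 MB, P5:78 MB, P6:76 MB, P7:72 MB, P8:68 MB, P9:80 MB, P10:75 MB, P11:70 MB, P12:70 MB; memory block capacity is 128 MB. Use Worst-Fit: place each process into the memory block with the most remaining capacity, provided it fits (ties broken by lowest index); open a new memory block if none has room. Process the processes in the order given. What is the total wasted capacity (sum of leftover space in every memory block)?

661

memory block 1: place P1 (75 MB), 53 MB left
memory block 2: place P2 (67 MB), 61 MB left
memory block 3: place P3 (69 MB), 59 MB left
memory block 4: place P4 (75 MB), 53 MB left
memory block 5: place P5 (78 MB), 50 MB left
memory block 6: place P6 (76 MB), 52 MB left
memory block 7: place P7 (72 MB), 56 MB left
memory block 8: place P8 (68 MB), 60 MB left
memory block 9: place P9 (80 MB), 48 MB left
memory block 10: place P10 (75 MB), 53 MB left
memory block 11: place P11 (70 MB), 58 MB left
memory block 12: place P12 (70 MB), 58 MB left
12 memory blocks × 128 MB = 1536 MB; used 875 MB; unused 661 MB.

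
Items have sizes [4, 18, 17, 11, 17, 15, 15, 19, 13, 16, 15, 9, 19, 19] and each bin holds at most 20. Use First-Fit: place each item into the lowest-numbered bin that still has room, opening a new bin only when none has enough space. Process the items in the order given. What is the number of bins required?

Put 4 in bin 1; 16 remain.
Put 18 in bin 2; 2 remain.
Put 17 in bin 3; 3 remain.
Put 11 in bin 1; 5 remain.
Put 17 in bin 4; 3 remain.
Put 15 in bin 5; 5 remain.
Put 15 in bin 6; 5 remain.
Put 19 in bin 7; 1 remain.
Put 13 in bin 8; 7 remain.
Put 16 in bin 9; 4 remain.
Put 15 in bin 10; 5 remain.
Put 9 in bin 11; 11 remain.
Put 19 in bin 12; 1 remain.
Put 19 in bin 13; 1 remain.

13 bins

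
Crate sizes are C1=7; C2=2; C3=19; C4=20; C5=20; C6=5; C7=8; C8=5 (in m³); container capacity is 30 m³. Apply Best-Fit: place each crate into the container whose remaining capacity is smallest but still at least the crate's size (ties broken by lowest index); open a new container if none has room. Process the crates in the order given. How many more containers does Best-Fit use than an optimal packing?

0

Best-Fit: [7,2,19] [20,5,5] [20,8] → 3 containers.
Total size 86 m³; any packing needs at least ⌈86/30⌉ = 3 containers.
So 3 is already optimal.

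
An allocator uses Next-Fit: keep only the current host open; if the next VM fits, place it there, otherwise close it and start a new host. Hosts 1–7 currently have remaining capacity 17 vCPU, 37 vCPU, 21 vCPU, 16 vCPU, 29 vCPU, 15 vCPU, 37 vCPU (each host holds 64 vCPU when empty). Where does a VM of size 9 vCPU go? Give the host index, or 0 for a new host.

7

Next-Fit only looks at host 7, which has 37 vCPU free.
9 vCPU fits there.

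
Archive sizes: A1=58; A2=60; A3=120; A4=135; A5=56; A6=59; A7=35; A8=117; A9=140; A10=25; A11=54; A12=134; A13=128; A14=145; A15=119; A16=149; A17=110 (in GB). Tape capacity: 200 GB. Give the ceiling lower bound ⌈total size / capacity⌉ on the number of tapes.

Total size = 58 + 60 + 120 + 135 + 56 + 59 + 35 + 117 + 140 + 25 + 54 + 134 + 128 + 145 + 119 + 149 + 110 = 1644 GB.
⌈1644 / 200⌉ = 9.

9 tapes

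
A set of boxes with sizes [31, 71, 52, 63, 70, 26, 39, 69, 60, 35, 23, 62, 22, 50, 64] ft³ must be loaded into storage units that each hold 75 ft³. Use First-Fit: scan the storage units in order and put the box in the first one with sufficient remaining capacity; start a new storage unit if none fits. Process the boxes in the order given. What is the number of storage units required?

11

Put 31 ft³ in storage unit 1; 44 ft³ remain.
Put 71 ft³ in storage unit 2; 4 ft³ remain.
Put 52 ft³ in storage unit 3; 23 ft³ remain.
Put 63 ft³ in storage unit 4; 12 ft³ remain.
Put 70 ft³ in storage unit 5; 5 ft³ remain.
Put 26 ft³ in storage unit 1; 18 ft³ remain.
Put 39 ft³ in storage unit 6; 36 ft³ remain.
Put 69 ft³ in storage unit 7; 6 ft³ remain.
Put 60 ft³ in storage unit 8; 15 ft³ remain.
Put 35 ft³ in storage unit 6; 1 ft³ remain.
Put 23 ft³ in storage unit 3; 0 ft³ remain.
Put 62 ft³ in storage unit 9; 13 ft³ remain.
Put 22 ft³ in storage unit 10; 53 ft³ remain.
Put 50 ft³ in storage unit 10; 3 ft³ remain.
Put 64 ft³ in storage unit 11; 11 ft³ remain.
Final storage units: [31,26] [71] [52,23] [63] [70] [39,35] [69] [60] [62] [22,50] [64].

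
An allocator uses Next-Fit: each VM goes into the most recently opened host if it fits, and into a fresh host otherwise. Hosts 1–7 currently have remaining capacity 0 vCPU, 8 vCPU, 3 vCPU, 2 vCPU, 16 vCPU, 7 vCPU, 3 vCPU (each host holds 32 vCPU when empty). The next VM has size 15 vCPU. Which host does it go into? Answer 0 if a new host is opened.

0

Next-Fit only looks at host 7, which has 3 vCPU free.
15 vCPU does not fit, so a new host is opened.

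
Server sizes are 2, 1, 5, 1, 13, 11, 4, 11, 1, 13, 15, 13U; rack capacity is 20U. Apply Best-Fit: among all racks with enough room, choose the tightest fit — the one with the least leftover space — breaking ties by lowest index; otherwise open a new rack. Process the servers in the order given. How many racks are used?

6 racks

Put 2U in rack 1; 18U remain.
Put 1U in rack 1; 17U remain.
Put 5U in rack 1; 12U remain.
Put 1U in rack 1; 11U remain.
Put 13U in rack 2; 7U remain.
Put 11U in rack 1; 0U remain.
Put 4U in rack 2; 3U remain.
Put 11U in rack 3; 9U remain.
Put 1U in rack 2; 2U remain.
Put 13U in rack 4; 7U remain.
Put 15U in rack 5; 5U remain.
Put 13U in rack 6; 7U remain.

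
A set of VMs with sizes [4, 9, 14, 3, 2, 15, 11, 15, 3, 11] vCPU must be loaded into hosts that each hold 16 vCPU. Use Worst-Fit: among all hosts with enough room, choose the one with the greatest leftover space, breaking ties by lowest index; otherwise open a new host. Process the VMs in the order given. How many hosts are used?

6

host 1: place 4 vCPU, 12 vCPU left
host 1: place 9 vCPU, 3 vCPU left
host 2: place 14 vCPU, 2 vCPU left
host 1: place 3 vCPU, 0 vCPU left
host 2: place 2 vCPU, 0 vCPU left
host 3: place 15 vCPU, 1 vCPU left
host 4: place 11 vCPU, 5 vCPU left
host 5: place 15 vCPU, 1 vCPU left
host 4: place 3 vCPU, 2 vCPU left
host 6: place 11 vCPU, 5 vCPU left
Final hosts: [4,9,3] [14,2] [15] [11,3] [15] [11].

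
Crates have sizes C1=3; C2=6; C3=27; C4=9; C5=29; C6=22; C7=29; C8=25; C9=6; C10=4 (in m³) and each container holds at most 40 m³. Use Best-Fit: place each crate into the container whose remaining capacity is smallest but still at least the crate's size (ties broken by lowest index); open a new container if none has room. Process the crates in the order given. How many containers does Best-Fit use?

5 containers

Put C1 (3 m³) in container 1; 37 m³ remain.
Put C2 (6 m³) in container 1; 31 m³ remain.
Put C3 (27 m³) in container 1; 4 m³ remain.
Put C4 (9 m³) in container 2; 31 m³ remain.
Put C5 (29 m³) in container 2; 2 m³ remain.
Put C6 (22 m³) in container 3; 18 m³ remain.
Put C7 (29 m³) in container 4; 11 m³ remain.
Put C8 (25 m³) in container 5; 15 m³ remain.
Put C9 (6 m³) in container 4; 5 m³ remain.
Put C10 (4 m³) in container 1; 0 m³ remain.
Final containers: [3,6,27,4] [9,29] [22] [29,6] [25].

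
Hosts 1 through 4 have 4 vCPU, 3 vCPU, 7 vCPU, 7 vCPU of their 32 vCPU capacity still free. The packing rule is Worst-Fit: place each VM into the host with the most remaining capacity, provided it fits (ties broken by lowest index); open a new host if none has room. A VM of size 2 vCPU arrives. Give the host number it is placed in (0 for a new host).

Hosts with room: host 1 (4 vCPU), host 2 (3 vCPU), host 3 (7 vCPU), host 4 (7 vCPU).
Most room is host 3 with 7 vCPU free.

3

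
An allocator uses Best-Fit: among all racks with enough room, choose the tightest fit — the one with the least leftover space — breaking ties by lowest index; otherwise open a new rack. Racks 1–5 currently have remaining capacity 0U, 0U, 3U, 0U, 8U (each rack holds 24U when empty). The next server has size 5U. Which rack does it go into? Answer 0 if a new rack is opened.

5

Racks with room: rack 5 (8U).
Tightest fit is rack 5 with 8U free.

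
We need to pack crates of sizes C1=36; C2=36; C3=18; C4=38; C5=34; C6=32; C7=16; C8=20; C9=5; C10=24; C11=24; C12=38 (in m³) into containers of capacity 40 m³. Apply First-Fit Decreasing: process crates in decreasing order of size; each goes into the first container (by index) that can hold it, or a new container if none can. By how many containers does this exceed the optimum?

First-Fit Decreasing: [38] [38] [36] [36] [34,5] [32] [24,16] [24] [20,18] → 9 containers.
Total size 321 m³; any packing needs at least ⌈321/40⌉ = 9 containers.
So 9 is already optimal.

0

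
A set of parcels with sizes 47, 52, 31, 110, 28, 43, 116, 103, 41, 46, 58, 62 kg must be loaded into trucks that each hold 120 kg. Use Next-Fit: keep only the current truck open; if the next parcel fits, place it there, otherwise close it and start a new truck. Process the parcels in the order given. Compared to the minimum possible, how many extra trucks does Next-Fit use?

1

Next-Fit: [47,52] [31] [110] [28,43] [116] [103] [41,46] [58,62] → 8 trucks.
Total size 737 kg; any packing needs at least ⌈737/120⌉ = 7 trucks.
An optimal packing achieves that bound: [116] [110] [103] [62,58] [52,47] [46,43,31] [41,28] → 7 trucks.
Excess: 8 − 7 = 1.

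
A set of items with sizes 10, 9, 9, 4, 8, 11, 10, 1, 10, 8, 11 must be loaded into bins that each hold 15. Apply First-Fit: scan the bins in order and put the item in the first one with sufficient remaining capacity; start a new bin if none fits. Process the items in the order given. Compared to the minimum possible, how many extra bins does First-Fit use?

0

First-Fit: [10,4,1] [9] [9] [8] [11] [10] [10] [8] [11] → 9 bins.
9 items exceed 7.5 (half the capacity), and no two of those can share a bin, so at least 9 bins are needed.
So 9 is already optimal.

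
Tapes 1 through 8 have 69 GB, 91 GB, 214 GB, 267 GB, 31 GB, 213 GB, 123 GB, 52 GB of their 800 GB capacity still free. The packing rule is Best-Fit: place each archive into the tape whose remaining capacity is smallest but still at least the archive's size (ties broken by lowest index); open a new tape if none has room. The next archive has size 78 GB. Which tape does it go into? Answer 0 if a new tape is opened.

Tapes with room: tape 2 (91 GB), tape 3 (214 GB), tape 4 (267 GB), tape 6 (213 GB), tape 7 (123 GB).
Tightest fit is tape 2 with 91 GB free.

2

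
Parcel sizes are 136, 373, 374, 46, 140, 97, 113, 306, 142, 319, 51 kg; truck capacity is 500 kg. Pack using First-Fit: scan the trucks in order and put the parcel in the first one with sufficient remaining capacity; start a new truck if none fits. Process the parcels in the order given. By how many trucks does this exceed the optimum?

0

First-Fit: [136,46,140,97,51] [373,113] [374] [306,142] [319] → 5 trucks.
Total size 2097 kg; any packing needs at least ⌈2097/500⌉ = 5 trucks.
So 5 is already optimal.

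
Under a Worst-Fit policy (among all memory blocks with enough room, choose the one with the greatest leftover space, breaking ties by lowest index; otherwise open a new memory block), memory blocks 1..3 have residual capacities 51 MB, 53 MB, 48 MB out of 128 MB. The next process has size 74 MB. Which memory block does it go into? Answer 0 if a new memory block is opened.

0

No memory block has ≥ 74 MB free, so a new memory block is opened.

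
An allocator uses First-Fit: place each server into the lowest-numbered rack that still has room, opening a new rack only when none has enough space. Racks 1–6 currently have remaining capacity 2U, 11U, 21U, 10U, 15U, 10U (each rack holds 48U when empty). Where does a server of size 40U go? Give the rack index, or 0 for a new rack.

No rack has ≥ 40U free, so a new rack is opened.

0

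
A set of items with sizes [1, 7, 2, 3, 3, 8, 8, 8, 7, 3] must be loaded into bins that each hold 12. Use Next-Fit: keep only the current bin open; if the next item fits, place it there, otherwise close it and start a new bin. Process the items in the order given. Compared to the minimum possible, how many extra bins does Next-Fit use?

1

Next-Fit: [1,7,2] [3,3] [8] [8] [8] [7,3] → 6 bins.
Total size 50; any packing needs at least ⌈50/12⌉ = 5 bins.
An optimal packing achieves that bound: [8,3,1] [8,3] [8,3] [7,2] [7] → 5 bins.
Excess: 6 − 5 = 1.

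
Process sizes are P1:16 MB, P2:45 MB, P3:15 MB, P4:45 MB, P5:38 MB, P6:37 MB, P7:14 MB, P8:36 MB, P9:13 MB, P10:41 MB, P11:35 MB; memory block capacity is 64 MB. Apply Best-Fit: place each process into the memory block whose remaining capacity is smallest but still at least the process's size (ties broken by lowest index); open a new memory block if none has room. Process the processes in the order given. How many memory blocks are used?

7 memory blocks

memory block 1: place P1 (16 MB), 48 MB left
memory block 1: place P2 (45 MB), 3 MB left
memory block 2: place P3 (15 MB), 49 MB left
memory block 2: place P4 (45 MB), 4 MB left
memory block 3: place P5 (38 MB), 26 MB left
memory block 4: place P6 (37 MB), 27 MB left
memory block 3: place P7 (14 MB), 12 MB left
memory block 5: place P8 (36 MB), 28 MB left
memory block 4: place P9 (13 MB), 14 MB left
memory block 6: place P10 (41 MB), 23 MB left
memory block 7: place P11 (35 MB), 29 MB left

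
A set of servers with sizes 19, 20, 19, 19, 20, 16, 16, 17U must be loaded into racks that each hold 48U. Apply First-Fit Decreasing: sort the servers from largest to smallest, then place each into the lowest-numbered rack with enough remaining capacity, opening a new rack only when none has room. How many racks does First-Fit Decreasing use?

Sorted descending: 20, 20, 19, 19, 19, 17, 16, 16.
20U → rack 1 (remaining 28U)
20U → rack 1 (remaining 8U)
19U → rack 2 (remaining 29U)
19U → rack 2 (remaining 10U)
19U → rack 3 (remaining 29U)
17U → rack 3 (remaining 12U)
16U → rack 4 (remaining 32U)
16U → rack 4 (remaining 16U)

4 racks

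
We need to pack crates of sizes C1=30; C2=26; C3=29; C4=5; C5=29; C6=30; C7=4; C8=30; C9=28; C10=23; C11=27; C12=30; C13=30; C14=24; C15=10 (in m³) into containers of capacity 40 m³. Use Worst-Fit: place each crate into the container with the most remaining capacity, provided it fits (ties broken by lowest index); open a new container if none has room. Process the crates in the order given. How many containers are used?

C1 (30 m³) → container 1 (remaining 10 m³)
C2 (26 m³) → container 2 (remaining 14 m³)
C3 (29 m³) → container 3 (remaining 11 m³)
C4 (5 m³) → container 2 (remaining 9 m³)
C5 (29 m³) → container 4 (remaining 11 m³)
C6 (30 m³) → container 5 (remaining 10 m³)
C7 (4 m³) → container 3 (remaining 7 m³)
C8 (30 m³) → container 6 (remaining 10 m³)
C9 (28 m³) → container 7 (remaining 12 m³)
C10 (23 m³) → container 8 (remaining 17 m³)
C11 (27 m³) → container 9 (remaining 13 m³)
C12 (30 m³) → container 10 (remaining 10 m³)
C13 (30 m³) → container 11 (remaining 10 m³)
C14 (24 m³) → container 12 (remaining 16 m³)
C15 (10 m³) → container 8 (remaining 7 m³)

12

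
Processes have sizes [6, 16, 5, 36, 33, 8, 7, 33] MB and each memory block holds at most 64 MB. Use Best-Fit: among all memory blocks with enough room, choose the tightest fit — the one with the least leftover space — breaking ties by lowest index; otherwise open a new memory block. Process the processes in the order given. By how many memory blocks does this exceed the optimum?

Best-Fit: [6,16,5,36] [33,8,7] [33] → 3 memory blocks.
Total size 144 MB; any packing needs at least ⌈144/64⌉ = 3 memory blocks.
So 3 is already optimal.

0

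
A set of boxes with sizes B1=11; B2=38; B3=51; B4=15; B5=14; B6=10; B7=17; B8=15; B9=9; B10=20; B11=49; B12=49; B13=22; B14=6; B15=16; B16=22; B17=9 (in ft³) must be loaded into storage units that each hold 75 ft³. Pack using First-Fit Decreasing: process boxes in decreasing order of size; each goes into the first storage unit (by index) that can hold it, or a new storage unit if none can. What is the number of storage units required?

Sorted descending: 51, 49, 49, 38, 22, 22, 20, 17, 16, 15, 15, 14, 11, 10, 9, 9, 6.
51 ft³ → storage unit 1 (remaining 24 ft³)
49 ft³ → storage unit 2 (remaining 26 ft³)
49 ft³ → storage unit 3 (remaining 26 ft³)
38 ft³ → storage unit 4 (remaining 37 ft³)
22 ft³ → storage unit 1 (remaining 2 ft³)
22 ft³ → storage unit 2 (remaining 4 ft³)
20 ft³ → storage unit 3 (remaining 6 ft³)
17 ft³ → storage unit 4 (remaining 20 ft³)
16 ft³ → storage unit 4 (remaining 4 ft³)
15 ft³ → storage unit 5 (remaining 60 ft³)
15 ft³ → storage unit 5 (remaining 45 ft³)
14 ft³ → storage unit 5 (remaining 31 ft³)
11 ft³ → storage unit 5 (remaining 20 ft³)
10 ft³ → storage unit 5 (remaining 10 ft³)
9 ft³ → storage unit 5 (remaining 1 ft³)
9 ft³ → storage unit 6 (remaining 66 ft³)
6 ft³ → storage unit 3 (remaining 0 ft³)
Final storage units: [51,22] [49,22] [49,20,6] [38,17,16] [15,15,14,11,10,9] [9].

6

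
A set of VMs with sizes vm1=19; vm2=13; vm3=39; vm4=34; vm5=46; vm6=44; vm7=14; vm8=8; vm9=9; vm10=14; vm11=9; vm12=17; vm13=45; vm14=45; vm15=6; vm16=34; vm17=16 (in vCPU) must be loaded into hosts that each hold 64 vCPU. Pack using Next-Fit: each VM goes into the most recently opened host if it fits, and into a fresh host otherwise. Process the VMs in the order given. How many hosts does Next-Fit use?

Put vm1 (19 vCPU) in host 1; 45 vCPU remain.
Put vm2 (13 vCPU) in host 1; 32 vCPU remain.
Put vm3 (39 vCPU) in host 2; 25 vCPU remain.
Put vm4 (34 vCPU) in host 3; 30 vCPU remain.
Put vm5 (46 vCPU) in host 4; 18 vCPU remain.
Put vm6 (44 vCPU) in host 5; 20 vCPU remain.
Put vm7 (14 vCPU) in host 5; 6 vCPU remain.
Put vm8 (8 vCPU) in host 6; 56 vCPU remain.
Put vm9 (9 vCPU) in host 6; 47 vCPU remain.
Put vm10 (14 vCPU) in host 6; 33 vCPU remain.
Put vm11 (9 vCPU) in host 6; 24 vCPU remain.
Put vm12 (17 vCPU) in host 6; 7 vCPU remain.
Put vm13 (45 vCPU) in host 7; 19 vCPU remain.
Put vm14 (45 vCPU) in host 8; 19 vCPU remain.
Put vm15 (6 vCPU) in host 8; 13 vCPU remain.
Put vm16 (34 vCPU) in host 9; 30 vCPU remain.
Put vm17 (16 vCPU) in host 9; 14 vCPU remain.
Final hosts: [19,13] [39] [34] [46] [44,14] [8,9,14,9,17] [45] [45,6] [34,16].

9 hosts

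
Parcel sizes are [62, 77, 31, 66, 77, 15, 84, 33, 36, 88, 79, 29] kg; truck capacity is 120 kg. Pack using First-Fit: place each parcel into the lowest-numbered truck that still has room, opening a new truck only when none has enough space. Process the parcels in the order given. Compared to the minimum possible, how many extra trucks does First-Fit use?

First-Fit: [62,31,15] [77,33] [66,36] [77,29] [84] [88] [79] → 7 trucks.
7 parcels exceed 60 kg (half the capacity), and no two of those can share a truck, so at least 7 trucks are needed.
So 7 is already optimal.

0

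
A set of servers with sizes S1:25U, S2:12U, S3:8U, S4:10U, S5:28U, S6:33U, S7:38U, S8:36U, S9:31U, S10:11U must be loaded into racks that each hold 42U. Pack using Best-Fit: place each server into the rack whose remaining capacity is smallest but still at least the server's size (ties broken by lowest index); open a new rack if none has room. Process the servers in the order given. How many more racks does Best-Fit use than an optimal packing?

Best-Fit: [25,12] [8,10] [28] [33] [38] [36] [31,11] → 7 racks.
Total size 232U; any packing needs at least ⌈232/42⌉ = 6 racks.
An optimal packing achieves that bound: [38] [36] [33,8] [31,11] [28,12] [25,10] → 6 racks.
Excess: 7 − 6 = 1.

1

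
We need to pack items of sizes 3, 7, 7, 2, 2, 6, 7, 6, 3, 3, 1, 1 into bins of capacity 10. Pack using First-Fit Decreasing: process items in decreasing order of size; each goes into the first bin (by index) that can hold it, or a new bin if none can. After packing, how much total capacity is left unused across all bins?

2

Sorted descending: 7, 7, 7, 6, 6, 3, 3, 3, 2, 2, 1, 1.
7 → bin 1 (remaining 3)
7 → bin 2 (remaining 3)
7 → bin 3 (remaining 3)
6 → bin 4 (remaining 4)
6 → bin 5 (remaining 4)
3 → bin 1 (remaining 0)
3 → bin 2 (remaining 0)
3 → bin 3 (remaining 0)
2 → bin 4 (remaining 2)
2 → bin 4 (remaining 0)
1 → bin 5 (remaining 3)
1 → bin 5 (remaining 2)
5 bins × 10 = 50; used 48; unused 2.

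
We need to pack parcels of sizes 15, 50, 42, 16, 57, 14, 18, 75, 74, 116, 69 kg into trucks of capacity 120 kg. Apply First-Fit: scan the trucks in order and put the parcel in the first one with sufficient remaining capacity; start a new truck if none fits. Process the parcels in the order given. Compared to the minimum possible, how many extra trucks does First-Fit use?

First-Fit: [15,50,42] [16,57,14,18] [75] [74] [116] [69] → 6 trucks.
Total size 546 kg; any packing needs at least ⌈546/120⌉ = 5 trucks.
An optimal packing achieves that bound: [116] [75,42] [74,18,16] [69,50] [57,15,14] → 5 trucks.
Excess: 6 − 5 = 1.

1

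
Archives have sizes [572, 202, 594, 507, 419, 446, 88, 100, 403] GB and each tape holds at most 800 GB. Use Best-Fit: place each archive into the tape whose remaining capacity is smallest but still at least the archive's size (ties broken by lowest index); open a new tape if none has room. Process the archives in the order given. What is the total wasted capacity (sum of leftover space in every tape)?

1469

572 GB → tape 1 (remaining 228 GB)
202 GB → tape 1 (remaining 26 GB)
594 GB → tape 2 (remaining 206 GB)
507 GB → tape 3 (remaining 293 GB)
419 GB → tape 4 (remaining 381 GB)
446 GB → tape 5 (remaining 354 GB)
88 GB → tape 2 (remaining 118 GB)
100 GB → tape 2 (remaining 18 GB)
403 GB → tape 6 (remaining 397 GB)
6 tapes × 800 GB = 4800 GB; used 3331 GB; unused 1469 GB.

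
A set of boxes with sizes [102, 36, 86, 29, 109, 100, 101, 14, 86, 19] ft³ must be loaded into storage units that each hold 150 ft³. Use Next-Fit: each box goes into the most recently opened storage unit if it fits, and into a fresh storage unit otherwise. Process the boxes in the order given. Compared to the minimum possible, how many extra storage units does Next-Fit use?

Next-Fit: [102,36] [86,29] [109] [100] [101,14] [86,19] → 6 storage units.
6 boxes exceed 75 ft³ (half the capacity), and no two of those can share a storage unit, so at least 6 storage units are needed.
So 6 is already optimal.

0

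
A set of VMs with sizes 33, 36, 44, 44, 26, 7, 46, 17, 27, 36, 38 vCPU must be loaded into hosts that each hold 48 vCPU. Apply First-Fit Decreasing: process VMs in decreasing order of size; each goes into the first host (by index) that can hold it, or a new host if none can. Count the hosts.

9

Sorted descending: 46, 44, 44, 38, 36, 36, 33, 27, 26, 17, 7.
Put 46 vCPU in host 1; 2 vCPU remain.
Put 44 vCPU in host 2; 4 vCPU remain.
Put 44 vCPU in host 3; 4 vCPU remain.
Put 38 vCPU in host 4; 10 vCPU remain.
Put 36 vCPU in host 5; 12 vCPU remain.
Put 36 vCPU in host 6; 12 vCPU remain.
Put 33 vCPU in host 7; 15 vCPU remain.
Put 27 vCPU in host 8; 21 vCPU remain.
Put 26 vCPU in host 9; 22 vCPU remain.
Put 17 vCPU in host 8; 4 vCPU remain.
Put 7 vCPU in host 4; 3 vCPU remain.
Final hosts: [46] [44] [44] [38,7] [36] [36] [33] [27,17] [26].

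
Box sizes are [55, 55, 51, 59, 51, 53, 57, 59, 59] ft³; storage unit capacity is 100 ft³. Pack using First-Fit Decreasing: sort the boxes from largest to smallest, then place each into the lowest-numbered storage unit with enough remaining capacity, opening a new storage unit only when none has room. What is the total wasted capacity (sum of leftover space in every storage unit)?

401

Sorted descending: 59, 59, 59, 57, 55, 55, 53, 51, 51.
Put 59 ft³ in storage unit 1; 41 ft³ remain.
Put 59 ft³ in storage unit 2; 41 ft³ remain.
Put 59 ft³ in storage unit 3; 41 ft³ remain.
Put 57 ft³ in storage unit 4; 43 ft³ remain.
Put 55 ft³ in storage unit 5; 45 ft³ remain.
Put 55 ft³ in storage unit 6; 45 ft³ remain.
Put 53 ft³ in storage unit 7; 47 ft³ remain.
Put 51 ft³ in storage unit 8; 49 ft³ remain.
Put 51 ft³ in storage unit 9; 49 ft³ remain.
9 storage units × 100 ft³ = 900 ft³; used 499 ft³; unused 401 ft³.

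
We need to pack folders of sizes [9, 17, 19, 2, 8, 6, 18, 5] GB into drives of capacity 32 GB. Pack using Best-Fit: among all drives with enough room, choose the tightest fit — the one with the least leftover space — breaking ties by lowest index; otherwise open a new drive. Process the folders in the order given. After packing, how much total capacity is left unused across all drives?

12

drive 1: place 9 GB, 23 GB left
drive 1: place 17 GB, 6 GB left
drive 2: place 19 GB, 13 GB left
drive 1: place 2 GB, 4 GB left
drive 2: place 8 GB, 5 GB left
drive 3: place 6 GB, 26 GB left
drive 3: place 18 GB, 8 GB left
drive 2: place 5 GB, 0 GB left
3 drives × 32 GB = 96 GB; used 84 GB; unused 12 GB.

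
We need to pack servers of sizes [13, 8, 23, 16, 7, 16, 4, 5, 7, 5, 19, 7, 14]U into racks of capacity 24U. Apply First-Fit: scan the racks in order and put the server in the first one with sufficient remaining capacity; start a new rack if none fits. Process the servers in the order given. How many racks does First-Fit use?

7

rack 1: place 13U, 11U left
rack 1: place 8U, 3U left
rack 2: place 23U, 1U left
rack 3: place 16U, 8U left
rack 3: place 7U, 1U left
rack 4: place 16U, 8U left
rack 4: place 4U, 4U left
rack 5: place 5U, 19U left
rack 5: place 7U, 12U left
rack 5: place 5U, 7U left
rack 6: place 19U, 5U left
rack 5: place 7U, 0U left
rack 7: place 14U, 10U left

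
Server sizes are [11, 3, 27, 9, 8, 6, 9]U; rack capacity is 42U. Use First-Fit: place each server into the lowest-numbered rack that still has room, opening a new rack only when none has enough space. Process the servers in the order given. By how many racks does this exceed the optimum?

First-Fit: [11,3,27] [9,8,6,9] → 2 racks.
Total size 73U; any packing needs at least ⌈73/42⌉ = 2 racks.
So 2 is already optimal.

0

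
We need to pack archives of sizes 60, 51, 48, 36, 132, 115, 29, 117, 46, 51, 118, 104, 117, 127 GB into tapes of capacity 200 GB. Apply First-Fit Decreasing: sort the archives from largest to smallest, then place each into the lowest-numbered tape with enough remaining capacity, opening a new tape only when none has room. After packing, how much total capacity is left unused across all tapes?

Sorted descending: 132, 127, 118, 117, 117, 115, 104, 60, 51, 51, 48, 46, 36, 29.
tape 1: place 132 GB, 68 GB left
tape 2: place 127 GB, 73 GB left
tape 3: place 118 GB, 82 GB left
tape 4: place 117 GB, 83 GB left
tape 5: place 117 GB, 83 GB left
tape 6: place 115 GB, 85 GB left
tape 7: place 104 GB, 96 GB left
tape 1: place 60 GB, 8 GB left
tape 2: place 51 GB, 22 GB left
tape 3: place 51 GB, 31 GB left
tape 4: place 48 GB, 35 GB left
tape 5: place 46 GB, 37 GB left
tape 5: place 36 GB, 1 GB left
tape 3: place 29 GB, 2 GB left
7 tapes × 200 GB = 1400 GB; used 1151 GB; unused 249 GB.

249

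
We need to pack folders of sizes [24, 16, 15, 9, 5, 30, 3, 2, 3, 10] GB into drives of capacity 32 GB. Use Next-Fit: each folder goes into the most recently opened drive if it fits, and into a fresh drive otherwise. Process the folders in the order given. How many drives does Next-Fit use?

5 drives

Put 24 GB in drive 1; 8 GB remain.
Put 16 GB in drive 2; 16 GB remain.
Put 15 GB in drive 2; 1 GB remain.
Put 9 GB in drive 3; 23 GB remain.
Put 5 GB in drive 3; 18 GB remain.
Put 30 GB in drive 4; 2 GB remain.
Put 3 GB in drive 5; 29 GB remain.
Put 2 GB in drive 5; 27 GB remain.
Put 3 GB in drive 5; 24 GB remain.
Put 10 GB in drive 5; 14 GB remain.
Final drives: [24] [16,15] [9,5] [30] [3,2,3,10].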